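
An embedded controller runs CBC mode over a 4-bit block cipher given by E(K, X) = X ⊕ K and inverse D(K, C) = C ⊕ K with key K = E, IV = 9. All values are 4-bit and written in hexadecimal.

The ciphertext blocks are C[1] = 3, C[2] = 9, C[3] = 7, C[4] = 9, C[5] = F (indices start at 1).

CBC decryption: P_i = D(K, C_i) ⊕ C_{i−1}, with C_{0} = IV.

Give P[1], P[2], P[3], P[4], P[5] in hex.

P[1] = 4, P[2] = 4, P[3] = 0, P[4] = 0, P[5] = 8

P[1]: D(K, 3) = D; D ⊕ 9 = 4.
P[2]: D(K, 9) = 7; 7 ⊕ 3 = 4.
P[3]: D(K, 7) = 9; 9 ⊕ 9 = 0.
P[4]: D(K, 9) = 7; 7 ⊕ 7 = 0.
P[5]: D(K, F) = 1; 1 ⊕ 9 = 8.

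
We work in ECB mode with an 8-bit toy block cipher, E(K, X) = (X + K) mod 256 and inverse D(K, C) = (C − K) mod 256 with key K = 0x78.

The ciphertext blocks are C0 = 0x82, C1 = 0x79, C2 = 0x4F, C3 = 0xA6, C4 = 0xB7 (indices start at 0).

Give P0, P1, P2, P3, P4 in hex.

ECB decryption: P_i = D(K, C_i).
P0: D(K, 0x82) = 0x0A.
P1: D(K, 0x79) = 0x01.
P2: D(K, 0x4F) = 0xD7.
P3: D(K, 0xA6) = 0x2E.
P4: D(K, 0xB7) = 0x3F.

P0 = 0x0A, P1 = 0x01, P2 = 0xD7, P3 = 0x2E, P4 = 0x3F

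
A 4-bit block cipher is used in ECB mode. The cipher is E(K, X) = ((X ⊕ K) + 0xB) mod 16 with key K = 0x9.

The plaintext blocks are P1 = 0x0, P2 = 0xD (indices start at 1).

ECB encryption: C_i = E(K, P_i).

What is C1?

C1: E(K, 0x0) = 0x4.

C1 = 0x4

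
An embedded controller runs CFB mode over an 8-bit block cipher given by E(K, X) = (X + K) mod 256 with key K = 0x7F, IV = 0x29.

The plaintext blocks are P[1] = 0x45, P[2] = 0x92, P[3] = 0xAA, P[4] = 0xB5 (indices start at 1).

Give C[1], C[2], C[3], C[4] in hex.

C[1] = 0xED, C[2] = 0xFE, C[3] = 0xD7, C[4] = 0xE3

CFB encryption: C_i = P_i ⊕ E(K, C_{i−1}), with C_{0} = IV.
C[1]: E(K, 0x29) = 0xA8; 0x45 ⊕ 0xA8 = 0xED.
C[2]: E(K, 0xED) = 0x6C; 0x92 ⊕ 0x6C = 0xFE.
C[3]: E(K, 0xFE) = 0x7D; 0xAA ⊕ 0x7D = 0xD7.
C[4]: E(K, 0xD7) = 0x56; 0xB5 ⊕ 0x56 = 0xE3.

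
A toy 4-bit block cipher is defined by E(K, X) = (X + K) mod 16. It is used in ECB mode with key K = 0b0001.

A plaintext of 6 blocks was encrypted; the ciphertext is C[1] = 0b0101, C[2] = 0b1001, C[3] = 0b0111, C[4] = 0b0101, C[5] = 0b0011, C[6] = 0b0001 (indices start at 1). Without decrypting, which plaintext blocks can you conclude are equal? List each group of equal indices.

ECB encrypts each block independently with the same key, so equal ciphertext blocks imply equal plaintext blocks.
C[1] = C[4] = 0b0101, so P[1] = P[4].

P[1] = P[4]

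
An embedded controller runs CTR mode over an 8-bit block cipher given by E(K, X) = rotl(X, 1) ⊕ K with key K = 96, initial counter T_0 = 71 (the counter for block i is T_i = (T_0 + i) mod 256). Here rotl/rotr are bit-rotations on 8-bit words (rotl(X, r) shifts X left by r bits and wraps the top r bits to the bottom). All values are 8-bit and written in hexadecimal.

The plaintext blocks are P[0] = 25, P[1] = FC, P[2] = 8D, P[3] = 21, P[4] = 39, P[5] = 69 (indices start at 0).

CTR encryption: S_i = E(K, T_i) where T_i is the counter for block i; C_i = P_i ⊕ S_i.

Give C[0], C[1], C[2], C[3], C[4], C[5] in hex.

C[0]: T = 71, S = E(K, T) = 74; 25 ⊕ 74 = 51.
C[1]: T = 72, S = E(K, T) = 72; FC ⊕ 72 = 8E.
C[2]: T = 73, S = E(K, T) = 70; 8D ⊕ 70 = FD.
C[3]: T = 74, S = E(K, T) = 7E; 21 ⊕ 7E = 5F.
C[4]: T = 75, S = E(K, T) = 7C; 39 ⊕ 7C = 45.
C[5]: T = 76, S = E(K, T) = 7A; 69 ⊕ 7A = 13.

C[0] = 51, C[1] = 8E, C[2] = FD, C[3] = 5F, C[4] = 45, C[5] = 13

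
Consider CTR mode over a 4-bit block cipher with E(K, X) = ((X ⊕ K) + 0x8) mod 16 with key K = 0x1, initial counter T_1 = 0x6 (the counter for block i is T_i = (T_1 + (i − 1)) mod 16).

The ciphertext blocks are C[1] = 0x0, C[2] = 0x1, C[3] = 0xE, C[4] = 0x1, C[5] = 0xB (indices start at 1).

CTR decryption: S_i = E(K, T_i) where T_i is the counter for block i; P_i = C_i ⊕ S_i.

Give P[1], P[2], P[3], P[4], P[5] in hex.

P[1] = 0xF, P[2] = 0xF, P[3] = 0xF, P[4] = 0x1, P[5] = 0x8

P[1]: T = 0x6, S = E(K, T) = 0xF; 0x0 ⊕ 0xF = 0xF.
P[2]: T = 0x7, S = E(K, T) = 0xE; 0x1 ⊕ 0xE = 0xF.
P[3]: T = 0x8, S = E(K, T) = 0x1; 0xE ⊕ 0x1 = 0xF.
P[4]: T = 0x9, S = E(K, T) = 0x0; 0x1 ⊕ 0x0 = 0x1.
P[5]: T = 0xA, S = E(K, T) = 0x3; 0xB ⊕ 0x3 = 0x8.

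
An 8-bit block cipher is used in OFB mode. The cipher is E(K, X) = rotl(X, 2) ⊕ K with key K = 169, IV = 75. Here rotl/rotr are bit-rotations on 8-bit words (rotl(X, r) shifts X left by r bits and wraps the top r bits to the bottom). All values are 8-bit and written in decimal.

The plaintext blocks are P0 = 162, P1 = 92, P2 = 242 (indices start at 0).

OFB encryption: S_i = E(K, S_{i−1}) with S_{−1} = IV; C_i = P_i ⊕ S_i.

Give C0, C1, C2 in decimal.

C0 = 38, C1 = 231, C2 = 181

C0: S = E(K, 75) = 132; 162 ⊕ 132 = 38.
C1: S = E(K, 132) = 187; 92 ⊕ 187 = 231.
C2: S = E(K, 187) = 71; 242 ⊕ 71 = 181.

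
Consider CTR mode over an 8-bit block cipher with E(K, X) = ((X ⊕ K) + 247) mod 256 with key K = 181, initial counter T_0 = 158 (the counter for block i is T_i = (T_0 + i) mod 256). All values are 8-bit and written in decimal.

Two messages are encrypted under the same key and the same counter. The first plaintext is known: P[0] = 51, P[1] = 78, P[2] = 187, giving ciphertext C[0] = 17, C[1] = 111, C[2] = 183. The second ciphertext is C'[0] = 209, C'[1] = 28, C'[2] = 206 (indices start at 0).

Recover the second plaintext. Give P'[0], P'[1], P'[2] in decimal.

In CTR with a reused counter, both messages share the same keystream S_i, so C_i ⊕ C'_i = P_i ⊕ P'_i and thus P'_i = P_i ⊕ C_i ⊕ C'_i.
P'[0]: 51 ⊕ 17 ⊕ 209 = 243.
P'[1]: 78 ⊕ 111 ⊕ 28 = 61.
P'[2]: 187 ⊕ 183 ⊕ 206 = 194.

P'[0] = 243, P'[1] = 61, P'[2] = 194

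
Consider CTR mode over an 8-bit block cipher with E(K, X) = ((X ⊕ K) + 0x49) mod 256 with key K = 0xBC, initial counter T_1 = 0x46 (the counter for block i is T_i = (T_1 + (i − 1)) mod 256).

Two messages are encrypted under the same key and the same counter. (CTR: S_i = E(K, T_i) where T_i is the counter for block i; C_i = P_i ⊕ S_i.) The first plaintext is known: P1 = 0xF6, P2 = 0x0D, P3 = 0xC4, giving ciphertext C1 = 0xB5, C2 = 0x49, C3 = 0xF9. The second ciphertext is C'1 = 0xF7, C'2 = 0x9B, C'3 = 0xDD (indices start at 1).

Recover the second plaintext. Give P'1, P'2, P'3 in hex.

In CTR with a reused counter, both messages share the same keystream S_i, so C_i ⊕ C'_i = P_i ⊕ P'_i and thus P'_i = P_i ⊕ C_i ⊕ C'_i.
P'1: 0xF6 ⊕ 0xB5 ⊕ 0xF7 = 0xB4.
P'2: 0x0D ⊕ 0x49 ⊕ 0x9B = 0xDF.
P'3: 0xC4 ⊕ 0xF9 ⊕ 0xDD = 0xE0.

P'1 = 0xB4, P'2 = 0xDF, P'3 = 0xE0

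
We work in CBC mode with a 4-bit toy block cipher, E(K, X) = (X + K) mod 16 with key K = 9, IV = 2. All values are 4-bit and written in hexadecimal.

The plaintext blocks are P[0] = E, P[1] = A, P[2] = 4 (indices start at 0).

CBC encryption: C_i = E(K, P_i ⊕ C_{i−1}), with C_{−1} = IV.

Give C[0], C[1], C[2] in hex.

C[0]: P[0] ⊕ 2 = C; E(K, C) = 5.
C[1]: P[1] ⊕ 5 = F; E(K, F) = 8.
C[2]: P[2] ⊕ 8 = C; E(K, C) = 5.

C[0] = 5, C[1] = 8, C[2] = 5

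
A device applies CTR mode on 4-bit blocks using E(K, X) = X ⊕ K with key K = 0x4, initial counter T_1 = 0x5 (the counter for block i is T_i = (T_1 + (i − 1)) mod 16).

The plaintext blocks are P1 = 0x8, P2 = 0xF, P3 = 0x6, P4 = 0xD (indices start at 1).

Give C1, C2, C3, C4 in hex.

C1 = 0x9, C2 = 0xD, C3 = 0x5, C4 = 0x1

CTR encryption: S_i = E(K, T_i) where T_i is the counter for block i; C_i = P_i ⊕ S_i.
C1: T = 0x5, S = E(K, T) = 0x1; 0x8 ⊕ 0x1 = 0x9.
C2: T = 0x6, S = E(K, T) = 0x2; 0xF ⊕ 0x2 = 0xD.
C3: T = 0x7, S = E(K, T) = 0x3; 0x6 ⊕ 0x3 = 0x5.
C4: T = 0x8, S = E(K, T) = 0xC; 0xD ⊕ 0xC = 0x1.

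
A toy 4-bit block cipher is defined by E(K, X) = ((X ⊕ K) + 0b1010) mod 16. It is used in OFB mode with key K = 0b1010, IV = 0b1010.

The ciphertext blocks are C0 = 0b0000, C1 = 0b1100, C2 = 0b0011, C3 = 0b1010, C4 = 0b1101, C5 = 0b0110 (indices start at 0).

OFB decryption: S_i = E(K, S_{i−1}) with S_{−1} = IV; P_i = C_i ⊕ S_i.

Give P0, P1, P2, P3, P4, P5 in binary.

P0: S = E(K, 0b1010) = 0b1010; 0b0000 ⊕ 0b1010 = 0b1010.
P1: S = E(K, 0b1010) = 0b1010; 0b1100 ⊕ 0b1010 = 0b0110.
P2: S = E(K, 0b1010) = 0b1010; 0b0011 ⊕ 0b1010 = 0b1001.
P3: S = E(K, 0b1010) = 0b1010; 0b1010 ⊕ 0b1010 = 0b0000.
P4: S = E(K, 0b1010) = 0b1010; 0b1101 ⊕ 0b1010 = 0b0111.
P5: S = E(K, 0b1010) = 0b1010; 0b0110 ⊕ 0b1010 = 0b1100.

P0 = 0b1010, P1 = 0b0110, P2 = 0b1001, P3 = 0b0000, P4 = 0b0111, P5 = 0b1100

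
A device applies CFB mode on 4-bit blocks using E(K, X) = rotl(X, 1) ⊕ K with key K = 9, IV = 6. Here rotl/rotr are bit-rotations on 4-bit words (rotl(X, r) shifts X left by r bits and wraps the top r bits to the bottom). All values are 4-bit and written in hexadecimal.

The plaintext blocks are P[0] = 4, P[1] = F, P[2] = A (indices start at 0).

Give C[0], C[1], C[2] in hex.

CFB encryption: C_i = P_i ⊕ E(K, C_{i−1}), with C_{−1} = IV.
C[0]: E(K, 6) = 5; 4 ⊕ 5 = 1.
C[1]: E(K, 1) = B; F ⊕ B = 4.
C[2]: E(K, 4) = 1; A ⊕ 1 = B.

C[0] = 1, C[1] = 4, C[2] = B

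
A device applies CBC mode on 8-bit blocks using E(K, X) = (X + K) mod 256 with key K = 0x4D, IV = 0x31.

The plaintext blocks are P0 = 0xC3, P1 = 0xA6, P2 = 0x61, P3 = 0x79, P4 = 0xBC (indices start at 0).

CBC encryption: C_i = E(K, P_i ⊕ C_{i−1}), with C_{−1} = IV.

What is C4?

C0: P0 ⊕ 0x31 = 0xF2; E(K, 0xF2) = 0x3F.
C1: P1 ⊕ 0x3F = 0x99; E(K, 0x99) = 0xE6.
C2: P2 ⊕ 0xE6 = 0x87; E(K, 0x87) = 0xD4.
C3: P3 ⊕ 0xD4 = 0xAD; E(K, 0xAD) = 0xFA.
C4: P4 ⊕ 0xFA = 0x46; E(K, 0x46) = 0x93.

C4 = 0x93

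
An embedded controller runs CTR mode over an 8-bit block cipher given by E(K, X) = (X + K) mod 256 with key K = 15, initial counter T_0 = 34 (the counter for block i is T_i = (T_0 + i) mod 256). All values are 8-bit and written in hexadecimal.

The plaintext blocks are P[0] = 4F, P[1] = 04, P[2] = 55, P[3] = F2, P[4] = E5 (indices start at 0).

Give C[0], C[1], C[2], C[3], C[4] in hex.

CTR encryption: S_i = E(K, T_i) where T_i is the counter for block i; C_i = P_i ⊕ S_i.
C[0]: T = 34, S = E(K, T) = 49; 4F ⊕ 49 = 06.
C[1]: T = 35, S = E(K, T) = 4A; 04 ⊕ 4A = 4E.
C[2]: T = 36, S = E(K, T) = 4B; 55 ⊕ 4B = 1E.
C[3]: T = 37, S = E(K, T) = 4C; F2 ⊕ 4C = BE.
C[4]: T = 38, S = E(K, T) = 4D; E5 ⊕ 4D = A8.

C[0] = 06, C[1] = 4E, C[2] = 1E, C[3] = BE, C[4] = A8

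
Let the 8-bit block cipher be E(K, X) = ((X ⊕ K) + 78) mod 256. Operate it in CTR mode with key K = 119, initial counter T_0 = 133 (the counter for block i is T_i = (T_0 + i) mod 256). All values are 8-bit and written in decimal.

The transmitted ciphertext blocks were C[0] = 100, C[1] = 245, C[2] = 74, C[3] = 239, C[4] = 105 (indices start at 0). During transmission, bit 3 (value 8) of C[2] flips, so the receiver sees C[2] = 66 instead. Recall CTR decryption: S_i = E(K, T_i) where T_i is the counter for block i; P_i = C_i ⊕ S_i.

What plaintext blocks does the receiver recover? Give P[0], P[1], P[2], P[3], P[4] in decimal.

P[0] = 36, P[1] = 202, P[2] = 124, P[3] = 162, P[4] = 37

Only C[2] changed, to 66. In CTR, a change in C_i flips the same bit in P_i only; the keystream is unaffected. Decrypting the received ciphertext:
P[0]: T = 133, S = E(K, T) = 64; 100 ⊕ 64 = 36.
P[1]: T = 134, S = E(K, T) = 63; 245 ⊕ 63 = 202.
P[2]: T = 135, S = E(K, T) = 62; 66 ⊕ 62 = 124.
P[3]: T = 136, S = E(K, T) = 77; 239 ⊕ 77 = 162.
P[4]: T = 137, S = E(K, T) = 76; 105 ⊕ 76 = 37.
Blocks that differ from the original plaintext: P[2].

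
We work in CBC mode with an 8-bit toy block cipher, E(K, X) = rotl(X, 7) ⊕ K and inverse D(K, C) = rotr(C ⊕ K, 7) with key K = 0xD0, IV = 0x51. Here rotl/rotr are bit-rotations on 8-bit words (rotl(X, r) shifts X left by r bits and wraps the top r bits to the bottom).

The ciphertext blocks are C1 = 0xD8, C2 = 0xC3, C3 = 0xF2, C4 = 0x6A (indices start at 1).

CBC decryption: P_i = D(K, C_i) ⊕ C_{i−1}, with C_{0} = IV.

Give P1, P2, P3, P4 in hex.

P1 = 0x41, P2 = 0xFE, P3 = 0x87, P4 = 0x87

P1: D(K, 0xD8) = 0x10; 0x10 ⊕ 0x51 = 0x41.
P2: D(K, 0xC3) = 0x26; 0x26 ⊕ 0xD8 = 0xFE.
P3: D(K, 0xF2) = 0x44; 0x44 ⊕ 0xC3 = 0x87.
P4: D(K, 0x6A) = 0x75; 0x75 ⊕ 0xF2 = 0x87.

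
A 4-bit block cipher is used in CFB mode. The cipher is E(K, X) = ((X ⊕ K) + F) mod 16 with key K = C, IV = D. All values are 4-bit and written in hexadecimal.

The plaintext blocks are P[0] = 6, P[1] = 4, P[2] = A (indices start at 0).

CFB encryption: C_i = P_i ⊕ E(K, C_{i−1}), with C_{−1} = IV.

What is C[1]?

C[1] = D

C[0]: E(K, D) = 0; 6 ⊕ 0 = 6.
C[1]: E(K, 6) = 9; 4 ⊕ 9 = D.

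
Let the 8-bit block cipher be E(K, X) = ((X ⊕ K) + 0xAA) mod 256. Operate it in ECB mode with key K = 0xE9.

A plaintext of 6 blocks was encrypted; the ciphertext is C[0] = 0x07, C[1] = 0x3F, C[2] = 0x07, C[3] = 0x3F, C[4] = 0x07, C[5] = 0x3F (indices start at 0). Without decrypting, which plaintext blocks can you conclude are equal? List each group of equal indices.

ECB encrypts each block independently with the same key, so equal ciphertext blocks imply equal plaintext blocks.
C[0] = C[2] = C[4] = 0x07, so P[0] = P[2] = P[4].
C[1] = C[3] = C[5] = 0x3F, so P[1] = P[3] = P[5].

P[0] = P[2] = P[4]; P[1] = P[3] = P[5]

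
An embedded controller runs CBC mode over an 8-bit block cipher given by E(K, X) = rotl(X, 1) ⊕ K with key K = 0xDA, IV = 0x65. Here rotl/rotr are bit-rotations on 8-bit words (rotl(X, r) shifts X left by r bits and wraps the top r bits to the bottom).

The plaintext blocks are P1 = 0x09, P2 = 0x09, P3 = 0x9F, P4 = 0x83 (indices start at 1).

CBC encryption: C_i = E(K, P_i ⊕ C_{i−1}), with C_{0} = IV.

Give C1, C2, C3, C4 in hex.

C1 = 0x02, C2 = 0xCC, C3 = 0x7C, C4 = 0x25

C1: P1 ⊕ 0x65 = 0x6C; E(K, 0x6C) = 0x02.
C2: P2 ⊕ 0x02 = 0x0B; E(K, 0x0B) = 0xCC.
C3: P3 ⊕ 0xCC = 0x53; E(K, 0x53) = 0x7C.
C4: P4 ⊕ 0x7C = 0xFF; E(K, 0xFF) = 0x25.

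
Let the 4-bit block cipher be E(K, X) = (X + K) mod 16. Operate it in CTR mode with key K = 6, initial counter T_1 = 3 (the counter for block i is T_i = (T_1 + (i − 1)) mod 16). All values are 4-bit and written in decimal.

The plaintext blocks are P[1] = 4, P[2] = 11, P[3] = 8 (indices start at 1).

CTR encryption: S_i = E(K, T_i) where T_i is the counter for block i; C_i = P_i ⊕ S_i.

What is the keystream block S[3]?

C[1]: T = 3, S = E(K, T) = 9; 4 ⊕ 9 = 13.
C[2]: T = 4, S = E(K, T) = 10; 11 ⊕ 10 = 1.
C[3]: T = 5, S = E(K, T) = 11; 8 ⊕ 11 = 3.
So S[3] = 11.

11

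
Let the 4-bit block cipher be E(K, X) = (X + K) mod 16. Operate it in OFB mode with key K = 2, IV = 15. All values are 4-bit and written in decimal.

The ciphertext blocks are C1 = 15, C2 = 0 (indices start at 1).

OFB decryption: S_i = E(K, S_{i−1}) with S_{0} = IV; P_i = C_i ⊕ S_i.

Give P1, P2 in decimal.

P1: S = E(K, 15) = 1; 15 ⊕ 1 = 14.
P2: S = E(K, 1) = 3; 0 ⊕ 3 = 3.

P1 = 14, P2 = 3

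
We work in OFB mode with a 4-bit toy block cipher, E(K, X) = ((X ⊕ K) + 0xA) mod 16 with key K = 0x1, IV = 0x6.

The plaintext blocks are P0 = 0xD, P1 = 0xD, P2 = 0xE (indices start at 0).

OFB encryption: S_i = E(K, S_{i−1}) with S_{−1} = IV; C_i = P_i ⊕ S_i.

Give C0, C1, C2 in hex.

C0: S = E(K, 0x6) = 0x1; 0xD ⊕ 0x1 = 0xC.
C1: S = E(K, 0x1) = 0xA; 0xD ⊕ 0xA = 0x7.
C2: S = E(K, 0xA) = 0x5; 0xE ⊕ 0x5 = 0xB.

C0 = 0xC, C1 = 0x7, C2 = 0xB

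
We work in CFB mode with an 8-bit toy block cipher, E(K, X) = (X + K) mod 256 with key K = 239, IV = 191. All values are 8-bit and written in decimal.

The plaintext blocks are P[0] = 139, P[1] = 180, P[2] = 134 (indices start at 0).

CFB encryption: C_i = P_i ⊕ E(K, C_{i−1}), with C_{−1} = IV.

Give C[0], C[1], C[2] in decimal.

C[0]: E(K, 191) = 174; 139 ⊕ 174 = 37.
C[1]: E(K, 37) = 20; 180 ⊕ 20 = 160.
C[2]: E(K, 160) = 143; 134 ⊕ 143 = 9.

C[0] = 37, C[1] = 160, C[2] = 9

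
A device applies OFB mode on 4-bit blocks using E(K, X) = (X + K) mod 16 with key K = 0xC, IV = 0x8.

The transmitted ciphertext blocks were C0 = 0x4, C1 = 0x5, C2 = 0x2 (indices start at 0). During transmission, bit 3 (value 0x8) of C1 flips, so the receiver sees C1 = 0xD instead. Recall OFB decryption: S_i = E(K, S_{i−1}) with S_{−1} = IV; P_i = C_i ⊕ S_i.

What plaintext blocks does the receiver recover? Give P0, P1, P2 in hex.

P0 = 0x0, P1 = 0xD, P2 = 0xE

Only C1 changed, to 0xD. In OFB, a change in C_i flips the same bit in P_i only; the keystream is unaffected. Decrypting the received ciphertext:
P0: S = E(K, 0x8) = 0x4; 0x4 ⊕ 0x4 = 0x0.
P1: S = E(K, 0x4) = 0x0; 0xD ⊕ 0x0 = 0xD.
P2: S = E(K, 0x0) = 0xC; 0x2 ⊕ 0xC = 0xE.
Blocks that differ from the original plaintext: P1.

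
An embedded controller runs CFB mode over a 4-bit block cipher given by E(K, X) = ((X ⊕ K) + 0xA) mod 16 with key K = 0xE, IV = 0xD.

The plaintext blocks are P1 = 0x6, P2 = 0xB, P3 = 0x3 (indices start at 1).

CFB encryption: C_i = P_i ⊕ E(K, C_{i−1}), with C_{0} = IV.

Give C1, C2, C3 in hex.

C1 = 0xB, C2 = 0x4, C3 = 0x7

C1: E(K, 0xD) = 0xD; 0x6 ⊕ 0xD = 0xB.
C2: E(K, 0xB) = 0xF; 0xB ⊕ 0xF = 0x4.
C3: E(K, 0x4) = 0x4; 0x3 ⊕ 0x4 = 0x7.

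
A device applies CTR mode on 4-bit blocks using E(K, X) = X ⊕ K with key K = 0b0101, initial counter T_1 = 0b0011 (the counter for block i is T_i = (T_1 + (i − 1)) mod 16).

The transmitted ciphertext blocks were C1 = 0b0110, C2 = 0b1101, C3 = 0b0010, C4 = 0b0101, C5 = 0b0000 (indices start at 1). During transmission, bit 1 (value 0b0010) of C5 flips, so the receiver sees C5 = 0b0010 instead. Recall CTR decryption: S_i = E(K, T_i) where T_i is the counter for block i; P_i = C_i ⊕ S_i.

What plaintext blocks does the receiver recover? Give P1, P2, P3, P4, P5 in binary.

P1 = 0b0000, P2 = 0b1100, P3 = 0b0010, P4 = 0b0110, P5 = 0b0000

Only C5 changed, to 0b0010. In CTR, a change in C_i flips the same bit in P_i only; the keystream is unaffected. Decrypting the received ciphertext:
P1: T = 0b0011, S = E(K, T) = 0b0110; 0b0110 ⊕ 0b0110 = 0b0000.
P2: T = 0b0100, S = E(K, T) = 0b0001; 0b1101 ⊕ 0b0001 = 0b1100.
P3: T = 0b0101, S = E(K, T) = 0b0000; 0b0010 ⊕ 0b0000 = 0b0010.
P4: T = 0b0110, S = E(K, T) = 0b0011; 0b0101 ⊕ 0b0011 = 0b0110.
P5: T = 0b0111, S = E(K, T) = 0b0010; 0b0010 ⊕ 0b0010 = 0b0000.
Blocks that differ from the original plaintext: P5.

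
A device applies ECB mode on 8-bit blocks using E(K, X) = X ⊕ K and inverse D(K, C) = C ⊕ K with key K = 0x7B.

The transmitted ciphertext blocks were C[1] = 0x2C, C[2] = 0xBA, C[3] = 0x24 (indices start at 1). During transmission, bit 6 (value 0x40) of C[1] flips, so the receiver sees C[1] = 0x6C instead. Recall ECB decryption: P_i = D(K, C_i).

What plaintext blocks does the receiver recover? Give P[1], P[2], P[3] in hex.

Only C[1] changed, to 0x6C. In ECB, a change in C_i affects only P_i. Decrypting the received ciphertext:
P[1]: D(K, 0x6C) = 0x17.
P[2]: D(K, 0xBA) = 0xC1.
P[3]: D(K, 0x24) = 0x5F.
Blocks that differ from the original plaintext: P[1].

P[1] = 0x17, P[2] = 0xC1, P[3] = 0x5F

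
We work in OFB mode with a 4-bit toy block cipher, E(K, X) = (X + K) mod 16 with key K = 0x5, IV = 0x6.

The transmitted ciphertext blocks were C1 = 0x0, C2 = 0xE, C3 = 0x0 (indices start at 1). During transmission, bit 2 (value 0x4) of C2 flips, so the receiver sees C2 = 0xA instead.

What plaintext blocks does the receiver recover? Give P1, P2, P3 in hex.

OFB decryption: S_i = E(K, S_{i−1}) with S_{0} = IV; P_i = C_i ⊕ S_i.
Only C2 changed, to 0xA. In OFB, a change in C_i flips the same bit in P_i only; the keystream is unaffected. Decrypting the received ciphertext:
P1: S = E(K, 0x6) = 0xB; 0x0 ⊕ 0xB = 0xB.
P2: S = E(K, 0xB) = 0x0; 0xA ⊕ 0x0 = 0xA.
P3: S = E(K, 0x0) = 0x5; 0x0 ⊕ 0x5 = 0x5.
Blocks that differ from the original plaintext: P2.

P1 = 0xB, P2 = 0xA, P3 = 0x5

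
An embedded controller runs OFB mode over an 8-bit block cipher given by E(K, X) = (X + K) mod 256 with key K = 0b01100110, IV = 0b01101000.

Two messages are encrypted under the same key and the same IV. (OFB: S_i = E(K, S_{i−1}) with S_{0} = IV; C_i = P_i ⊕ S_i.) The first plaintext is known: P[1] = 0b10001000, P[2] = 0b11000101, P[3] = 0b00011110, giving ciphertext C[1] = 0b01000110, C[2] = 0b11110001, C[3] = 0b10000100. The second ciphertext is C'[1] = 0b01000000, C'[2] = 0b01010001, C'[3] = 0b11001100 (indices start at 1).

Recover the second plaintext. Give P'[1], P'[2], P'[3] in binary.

In OFB with a reused IV, both messages share the same keystream S_i, so C_i ⊕ C'_i = P_i ⊕ P'_i and thus P'_i = P_i ⊕ C_i ⊕ C'_i.
P'[1]: 0b10001000 ⊕ 0b01000110 ⊕ 0b01000000 = 0b10001110.
P'[2]: 0b11000101 ⊕ 0b11110001 ⊕ 0b01010001 = 0b01100101.
P'[3]: 0b00011110 ⊕ 0b10000100 ⊕ 0b11001100 = 0b01010110.

P'[1] = 0b10001110, P'[2] = 0b01100101, P'[3] = 0b01010110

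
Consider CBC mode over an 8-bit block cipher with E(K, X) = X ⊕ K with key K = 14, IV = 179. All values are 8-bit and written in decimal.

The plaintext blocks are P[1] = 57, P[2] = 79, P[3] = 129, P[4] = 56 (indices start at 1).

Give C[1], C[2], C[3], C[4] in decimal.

CBC encryption: C_i = E(K, P_i ⊕ C_{i−1}), with C_{0} = IV.
C[1]: P[1] ⊕ 179 = 138; E(K, 138) = 132.
C[2]: P[2] ⊕ 132 = 203; E(K, 203) = 197.
C[3]: P[3] ⊕ 197 = 68; E(K, 68) = 74.
C[4]: P[4] ⊕ 74 = 114; E(K, 114) = 124.

C[1] = 132, C[2] = 197, C[3] = 74, C[4] = 124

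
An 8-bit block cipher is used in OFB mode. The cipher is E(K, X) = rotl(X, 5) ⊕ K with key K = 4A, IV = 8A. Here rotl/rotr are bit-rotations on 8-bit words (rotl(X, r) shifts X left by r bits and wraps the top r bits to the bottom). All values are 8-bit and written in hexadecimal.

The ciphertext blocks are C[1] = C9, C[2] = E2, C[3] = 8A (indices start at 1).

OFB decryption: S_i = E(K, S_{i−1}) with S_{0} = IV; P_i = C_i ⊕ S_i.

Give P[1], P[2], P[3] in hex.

P[1] = D2, P[2] = CB, P[3] = E5

P[1]: S = E(K, 8A) = 1B; C9 ⊕ 1B = D2.
P[2]: S = E(K, 1B) = 29; E2 ⊕ 29 = CB.
P[3]: S = E(K, 29) = 6F; 8A ⊕ 6F = E5.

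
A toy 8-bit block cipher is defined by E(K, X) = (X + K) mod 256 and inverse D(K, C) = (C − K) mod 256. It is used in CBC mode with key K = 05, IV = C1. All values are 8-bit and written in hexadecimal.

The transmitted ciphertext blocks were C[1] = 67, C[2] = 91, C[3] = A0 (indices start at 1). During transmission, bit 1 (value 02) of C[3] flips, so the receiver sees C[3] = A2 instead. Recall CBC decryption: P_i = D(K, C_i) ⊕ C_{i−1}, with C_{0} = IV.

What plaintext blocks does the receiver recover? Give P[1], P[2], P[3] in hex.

P[1] = A3, P[2] = EB, P[3] = 0C

Only C[3] changed, to A2. In CBC, a change in C_i garbles P_i and flips the same bit in P_{i+1}. Decrypting the received ciphertext:
P[1]: D(K, 67) = 62; 62 ⊕ C1 = A3.
P[2]: D(K, 91) = 8C; 8C ⊕ 67 = EB.
P[3]: D(K, A2) = 9D; 9D ⊕ 91 = 0C.
Blocks that differ from the original plaintext: P[3].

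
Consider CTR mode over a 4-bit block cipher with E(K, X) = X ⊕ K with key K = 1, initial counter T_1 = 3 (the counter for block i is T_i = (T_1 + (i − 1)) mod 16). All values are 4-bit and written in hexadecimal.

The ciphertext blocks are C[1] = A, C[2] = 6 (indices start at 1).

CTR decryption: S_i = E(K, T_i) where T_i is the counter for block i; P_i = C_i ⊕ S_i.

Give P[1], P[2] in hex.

P[1]: T = 3, S = E(K, T) = 2; A ⊕ 2 = 8.
P[2]: T = 4, S = E(K, T) = 5; 6 ⊕ 5 = 3.

P[1] = 8, P[2] = 3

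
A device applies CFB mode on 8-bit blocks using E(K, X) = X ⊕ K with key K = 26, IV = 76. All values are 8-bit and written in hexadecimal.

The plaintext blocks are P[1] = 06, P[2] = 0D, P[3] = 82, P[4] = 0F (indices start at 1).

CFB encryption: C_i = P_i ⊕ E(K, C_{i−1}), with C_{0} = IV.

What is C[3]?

C[3] = D9

C[1]: E(K, 76) = 50; 06 ⊕ 50 = 56.
C[2]: E(K, 56) = 70; 0D ⊕ 70 = 7D.
C[3]: E(K, 7D) = 5B; 82 ⊕ 5B = D9.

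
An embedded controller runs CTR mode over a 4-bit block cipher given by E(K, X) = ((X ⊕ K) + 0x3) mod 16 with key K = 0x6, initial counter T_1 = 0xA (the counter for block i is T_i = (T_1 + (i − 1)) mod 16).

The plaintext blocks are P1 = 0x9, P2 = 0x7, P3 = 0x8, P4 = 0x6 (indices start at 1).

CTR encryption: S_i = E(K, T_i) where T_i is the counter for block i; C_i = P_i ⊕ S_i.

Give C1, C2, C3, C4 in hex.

C1: T = 0xA, S = E(K, T) = 0xF; 0x9 ⊕ 0xF = 0x6.
C2: T = 0xB, S = E(K, T) = 0x0; 0x7 ⊕ 0x0 = 0x7.
C3: T = 0xC, S = E(K, T) = 0xD; 0x8 ⊕ 0xD = 0x5.
C4: T = 0xD, S = E(K, T) = 0xE; 0x6 ⊕ 0xE = 0x8.

C1 = 0x6, C2 = 0x7, C3 = 0x5, C4 = 0x8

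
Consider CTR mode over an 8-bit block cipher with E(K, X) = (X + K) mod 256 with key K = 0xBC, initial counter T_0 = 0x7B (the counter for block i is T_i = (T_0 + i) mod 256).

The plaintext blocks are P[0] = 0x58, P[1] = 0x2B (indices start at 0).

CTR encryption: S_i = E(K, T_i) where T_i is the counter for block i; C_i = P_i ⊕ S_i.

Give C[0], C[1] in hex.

C[0]: T = 0x7B, S = E(K, T) = 0x37; 0x58 ⊕ 0x37 = 0x6F.
C[1]: T = 0x7C, S = E(K, T) = 0x38; 0x2B ⊕ 0x38 = 0x13.

C[0] = 0x6F, C[1] = 0x13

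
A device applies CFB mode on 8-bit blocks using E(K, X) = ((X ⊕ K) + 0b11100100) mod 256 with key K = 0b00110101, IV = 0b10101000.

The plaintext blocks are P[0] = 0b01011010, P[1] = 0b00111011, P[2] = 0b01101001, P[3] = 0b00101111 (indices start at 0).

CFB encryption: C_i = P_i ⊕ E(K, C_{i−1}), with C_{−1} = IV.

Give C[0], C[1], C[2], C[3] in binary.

C[0] = 0b11011011, C[1] = 0b11101001, C[2] = 0b10101001, C[3] = 0b10101111

C[0]: E(K, 0b10101000) = 0b10000001; 0b01011010 ⊕ 0b10000001 = 0b11011011.
C[1]: E(K, 0b11011011) = 0b11010010; 0b00111011 ⊕ 0b11010010 = 0b11101001.
C[2]: E(K, 0b11101001) = 0b11000000; 0b01101001 ⊕ 0b11000000 = 0b10101001.
C[3]: E(K, 0b10101001) = 0b10000000; 0b00101111 ⊕ 0b10000000 = 0b10101111.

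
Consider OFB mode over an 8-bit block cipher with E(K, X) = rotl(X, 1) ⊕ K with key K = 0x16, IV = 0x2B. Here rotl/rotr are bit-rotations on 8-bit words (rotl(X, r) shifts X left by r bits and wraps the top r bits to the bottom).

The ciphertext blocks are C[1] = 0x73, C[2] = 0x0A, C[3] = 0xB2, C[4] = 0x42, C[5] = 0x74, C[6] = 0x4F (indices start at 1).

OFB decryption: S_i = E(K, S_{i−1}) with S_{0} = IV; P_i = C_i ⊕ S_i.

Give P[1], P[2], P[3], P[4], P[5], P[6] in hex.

P[1] = 0x33, P[2] = 0x9C, P[3] = 0x89, P[4] = 0x22, P[5] = 0xA2, P[6] = 0xF4

P[1]: S = E(K, 0x2B) = 0x40; 0x73 ⊕ 0x40 = 0x33.
P[2]: S = E(K, 0x40) = 0x96; 0x0A ⊕ 0x96 = 0x9C.
P[3]: S = E(K, 0x96) = 0x3B; 0xB2 ⊕ 0x3B = 0x89.
P[4]: S = E(K, 0x3B) = 0x60; 0x42 ⊕ 0x60 = 0x22.
P[5]: S = E(K, 0x60) = 0xD6; 0x74 ⊕ 0xD6 = 0xA2.
P[6]: S = E(K, 0xD6) = 0xBB; 0x4F ⊕ 0xBB = 0xF4.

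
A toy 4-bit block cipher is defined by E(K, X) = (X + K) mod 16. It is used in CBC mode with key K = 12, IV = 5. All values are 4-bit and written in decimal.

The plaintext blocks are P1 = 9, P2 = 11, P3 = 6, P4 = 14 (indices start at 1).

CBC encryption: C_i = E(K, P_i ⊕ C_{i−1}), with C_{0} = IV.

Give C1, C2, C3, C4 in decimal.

C1 = 8, C2 = 15, C3 = 5, C4 = 7

C1: P1 ⊕ 5 = 12; E(K, 12) = 8.
C2: P2 ⊕ 8 = 3; E(K, 3) = 15.
C3: P3 ⊕ 15 = 9; E(K, 9) = 5.
C4: P4 ⊕ 5 = 11; E(K, 11) = 7.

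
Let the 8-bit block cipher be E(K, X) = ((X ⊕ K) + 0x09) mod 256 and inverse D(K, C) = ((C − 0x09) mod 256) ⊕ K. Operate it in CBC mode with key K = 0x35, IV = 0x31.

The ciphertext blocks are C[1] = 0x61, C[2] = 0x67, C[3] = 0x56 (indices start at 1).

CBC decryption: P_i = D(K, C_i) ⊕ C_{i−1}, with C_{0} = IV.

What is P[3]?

P[3] = 0x1F

P[3]: D(K, 0x56) = 0x78; 0x78 ⊕ 0x67 = 0x1F.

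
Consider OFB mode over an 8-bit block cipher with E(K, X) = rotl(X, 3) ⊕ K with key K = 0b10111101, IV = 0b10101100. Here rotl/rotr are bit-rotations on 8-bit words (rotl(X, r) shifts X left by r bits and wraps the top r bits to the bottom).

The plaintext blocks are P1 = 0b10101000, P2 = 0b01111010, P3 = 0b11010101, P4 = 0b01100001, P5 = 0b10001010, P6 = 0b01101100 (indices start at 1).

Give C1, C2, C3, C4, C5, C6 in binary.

OFB encryption: S_i = E(K, S_{i−1}) with S_{0} = IV; C_i = P_i ⊕ S_i.
C1: S = E(K, 0b10101100) = 0b11011000; 0b10101000 ⊕ 0b11011000 = 0b01110000.
C2: S = E(K, 0b11011000) = 0b01111011; 0b01111010 ⊕ 0b01111011 = 0b00000001.
C3: S = E(K, 0b01111011) = 0b01100110; 0b11010101 ⊕ 0b01100110 = 0b10110011.
C4: S = E(K, 0b01100110) = 0b10001110; 0b01100001 ⊕ 0b10001110 = 0b11101111.
C5: S = E(K, 0b10001110) = 0b11001001; 0b10001010 ⊕ 0b11001001 = 0b01000011.
C6: S = E(K, 0b11001001) = 0b11110011; 0b01101100 ⊕ 0b11110011 = 0b10011111.

C1 = 0b01110000, C2 = 0b00000001, C3 = 0b10110011, C4 = 0b11101111, C5 = 0b01000011, C6 = 0b10011111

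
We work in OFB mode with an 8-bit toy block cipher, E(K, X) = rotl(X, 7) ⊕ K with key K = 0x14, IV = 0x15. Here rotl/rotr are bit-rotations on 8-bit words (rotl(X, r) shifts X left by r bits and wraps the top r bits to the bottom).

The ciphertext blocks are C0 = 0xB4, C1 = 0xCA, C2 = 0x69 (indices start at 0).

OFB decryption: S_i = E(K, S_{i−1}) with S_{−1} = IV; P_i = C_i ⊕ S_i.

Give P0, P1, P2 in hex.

P0: S = E(K, 0x15) = 0x9E; 0xB4 ⊕ 0x9E = 0x2A.
P1: S = E(K, 0x9E) = 0x5B; 0xCA ⊕ 0x5B = 0x91.
P2: S = E(K, 0x5B) = 0xB9; 0x69 ⊕ 0xB9 = 0xD0.

P0 = 0x2A, P1 = 0x91, P2 = 0xD0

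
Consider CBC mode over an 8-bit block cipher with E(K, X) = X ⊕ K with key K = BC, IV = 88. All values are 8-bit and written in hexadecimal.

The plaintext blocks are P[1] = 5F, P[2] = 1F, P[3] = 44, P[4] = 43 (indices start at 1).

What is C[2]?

C[2] = C8

CBC encryption: C_i = E(K, P_i ⊕ C_{i−1}), with C_{0} = IV.
C[1]: P[1] ⊕ 88 = D7; E(K, D7) = 6B.
C[2]: P[2] ⊕ 6B = 74; E(K, 74) = C8.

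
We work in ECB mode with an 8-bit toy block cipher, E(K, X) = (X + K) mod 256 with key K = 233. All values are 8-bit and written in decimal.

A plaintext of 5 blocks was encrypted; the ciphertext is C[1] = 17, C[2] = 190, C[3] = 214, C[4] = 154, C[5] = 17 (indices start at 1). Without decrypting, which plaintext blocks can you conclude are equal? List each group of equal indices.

P[1] = P[5]

ECB encrypts each block independently with the same key, so equal ciphertext blocks imply equal plaintext blocks.
C[1] = C[5] = 17, so P[1] = P[5].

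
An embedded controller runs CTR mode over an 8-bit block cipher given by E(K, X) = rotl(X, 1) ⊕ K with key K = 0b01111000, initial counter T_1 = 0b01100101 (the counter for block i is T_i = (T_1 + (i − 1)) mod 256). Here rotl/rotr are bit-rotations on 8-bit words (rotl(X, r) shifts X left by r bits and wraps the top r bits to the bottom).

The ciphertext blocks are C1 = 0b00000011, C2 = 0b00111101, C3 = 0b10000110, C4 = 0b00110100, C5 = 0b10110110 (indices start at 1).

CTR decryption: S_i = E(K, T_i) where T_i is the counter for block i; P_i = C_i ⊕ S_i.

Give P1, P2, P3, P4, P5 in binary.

P1: T = 0b01100101, S = E(K, T) = 0b10110010; 0b00000011 ⊕ 0b10110010 = 0b10110001.
P2: T = 0b01100110, S = E(K, T) = 0b10110100; 0b00111101 ⊕ 0b10110100 = 0b10001001.
P3: T = 0b01100111, S = E(K, T) = 0b10110110; 0b10000110 ⊕ 0b10110110 = 0b00110000.
P4: T = 0b01101000, S = E(K, T) = 0b10101000; 0b00110100 ⊕ 0b10101000 = 0b10011100.
P5: T = 0b01101001, S = E(K, T) = 0b10101010; 0b10110110 ⊕ 0b10101010 = 0b00011100.

P1 = 0b10110001, P2 = 0b10001001, P3 = 0b00110000, P4 = 0b10011100, P5 = 0b00011100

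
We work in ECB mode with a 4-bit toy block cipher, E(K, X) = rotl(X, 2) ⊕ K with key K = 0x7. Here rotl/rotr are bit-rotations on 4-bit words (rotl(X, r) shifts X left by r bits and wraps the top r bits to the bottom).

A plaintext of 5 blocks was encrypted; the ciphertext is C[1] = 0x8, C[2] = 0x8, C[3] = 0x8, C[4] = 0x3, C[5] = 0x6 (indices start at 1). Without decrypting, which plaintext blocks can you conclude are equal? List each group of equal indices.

ECB encrypts each block independently with the same key, so equal ciphertext blocks imply equal plaintext blocks.
C[1] = C[2] = C[3] = 0x8, so P[1] = P[2] = P[3].

P[1] = P[2] = P[3]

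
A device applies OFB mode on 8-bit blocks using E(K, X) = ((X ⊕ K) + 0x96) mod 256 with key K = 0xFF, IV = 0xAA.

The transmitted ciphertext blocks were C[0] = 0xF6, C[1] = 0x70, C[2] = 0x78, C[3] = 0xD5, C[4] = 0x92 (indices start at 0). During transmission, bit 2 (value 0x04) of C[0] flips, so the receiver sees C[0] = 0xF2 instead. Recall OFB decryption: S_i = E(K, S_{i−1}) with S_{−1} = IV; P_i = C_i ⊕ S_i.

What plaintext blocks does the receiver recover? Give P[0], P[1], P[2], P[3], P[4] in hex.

P[0] = 0x19, P[1] = 0xDA, P[2] = 0x93, P[3] = 0x7F, P[4] = 0x79

Only C[0] changed, to 0xF2. In OFB, a change in C_i flips the same bit in P_i only; the keystream is unaffected. Decrypting the received ciphertext:
P[0]: S = E(K, 0xAA) = 0xEB; 0xF2 ⊕ 0xEB = 0x19.
P[1]: S = E(K, 0xEB) = 0xAA; 0x70 ⊕ 0xAA = 0xDA.
P[2]: S = E(K, 0xAA) = 0xEB; 0x78 ⊕ 0xEB = 0x93.
P[3]: S = E(K, 0xEB) = 0xAA; 0xD5 ⊕ 0xAA = 0x7F.
P[4]: S = E(K, 0xAA) = 0xEB; 0x92 ⊕ 0xEB = 0x79.
Blocks that differ from the original plaintext: P[0].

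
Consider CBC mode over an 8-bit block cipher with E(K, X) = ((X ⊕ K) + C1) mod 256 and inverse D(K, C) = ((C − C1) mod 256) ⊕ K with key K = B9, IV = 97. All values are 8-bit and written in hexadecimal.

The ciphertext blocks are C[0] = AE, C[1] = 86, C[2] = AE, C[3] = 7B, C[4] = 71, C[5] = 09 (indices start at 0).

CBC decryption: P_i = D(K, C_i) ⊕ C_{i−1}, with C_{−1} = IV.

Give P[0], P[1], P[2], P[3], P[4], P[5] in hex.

P[0] = C3, P[1] = D2, P[2] = D2, P[3] = AD, P[4] = 72, P[5] = 80

P[0]: D(K, AE) = 54; 54 ⊕ 97 = C3.
P[1]: D(K, 86) = 7C; 7C ⊕ AE = D2.
P[2]: D(K, AE) = 54; 54 ⊕ 86 = D2.
P[3]: D(K, 7B) = 03; 03 ⊕ AE = AD.
P[4]: D(K, 71) = 09; 09 ⊕ 7B = 72.
P[5]: D(K, 09) = F1; F1 ⊕ 71 = 80.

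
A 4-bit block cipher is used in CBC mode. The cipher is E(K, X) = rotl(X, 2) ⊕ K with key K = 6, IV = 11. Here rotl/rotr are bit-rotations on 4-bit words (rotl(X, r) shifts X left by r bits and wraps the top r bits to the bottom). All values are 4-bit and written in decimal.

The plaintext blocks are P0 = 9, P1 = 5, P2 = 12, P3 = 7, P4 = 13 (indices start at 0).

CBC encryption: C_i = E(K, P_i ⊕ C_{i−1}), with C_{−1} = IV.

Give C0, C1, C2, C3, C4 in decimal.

C0: P0 ⊕ 11 = 2; E(K, 2) = 14.
C1: P1 ⊕ 14 = 11; E(K, 11) = 8.
C2: P2 ⊕ 8 = 4; E(K, 4) = 7.
C3: P3 ⊕ 7 = 0; E(K, 0) = 6.
C4: P4 ⊕ 6 = 11; E(K, 11) = 8.

C0 = 14, C1 = 8, C2 = 7, C3 = 6, C4 = 8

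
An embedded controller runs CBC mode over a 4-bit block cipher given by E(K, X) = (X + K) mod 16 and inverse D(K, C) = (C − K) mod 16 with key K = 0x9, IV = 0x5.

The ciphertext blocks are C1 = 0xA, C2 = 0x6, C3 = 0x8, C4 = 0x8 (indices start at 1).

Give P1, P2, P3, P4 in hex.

CBC decryption: P_i = D(K, C_i) ⊕ C_{i−1}, with C_{0} = IV.
P1: D(K, 0xA) = 0x1; 0x1 ⊕ 0x5 = 0x4.
P2: D(K, 0x6) = 0xD; 0xD ⊕ 0xA = 0x7.
P3: D(K, 0x8) = 0xF; 0xF ⊕ 0x6 = 0x9.
P4: D(K, 0x8) = 0xF; 0xF ⊕ 0x8 = 0x7.

P1 = 0x4, P2 = 0x7, P3 = 0x9, P4 = 0x7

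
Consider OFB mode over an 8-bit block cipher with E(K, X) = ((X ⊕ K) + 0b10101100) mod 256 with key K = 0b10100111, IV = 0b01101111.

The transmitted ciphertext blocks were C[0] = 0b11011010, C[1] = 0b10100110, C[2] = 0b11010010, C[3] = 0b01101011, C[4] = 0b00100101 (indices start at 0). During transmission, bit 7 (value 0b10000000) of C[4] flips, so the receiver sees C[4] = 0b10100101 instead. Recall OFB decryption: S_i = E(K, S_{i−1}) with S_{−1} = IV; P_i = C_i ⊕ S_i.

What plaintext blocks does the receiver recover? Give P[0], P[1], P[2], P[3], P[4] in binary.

Only C[4] changed, to 0b10100101. In OFB, a change in C_i flips the same bit in P_i only; the keystream is unaffected. Decrypting the received ciphertext:
P[0]: S = E(K, 0b01101111) = 0b01110100; 0b11011010 ⊕ 0b01110100 = 0b10101110.
P[1]: S = E(K, 0b01110100) = 0b01111111; 0b10100110 ⊕ 0b01111111 = 0b11011001.
P[2]: S = E(K, 0b01111111) = 0b10000100; 0b11010010 ⊕ 0b10000100 = 0b01010110.
P[3]: S = E(K, 0b10000100) = 0b11001111; 0b01101011 ⊕ 0b11001111 = 0b10100100.
P[4]: S = E(K, 0b11001111) = 0b00010100; 0b10100101 ⊕ 0b00010100 = 0b10110001.
Blocks that differ from the original plaintext: P[4].

P[0] = 0b10101110, P[1] = 0b11011001, P[2] = 0b01010110, P[3] = 0b10100100, P[4] = 0b10110001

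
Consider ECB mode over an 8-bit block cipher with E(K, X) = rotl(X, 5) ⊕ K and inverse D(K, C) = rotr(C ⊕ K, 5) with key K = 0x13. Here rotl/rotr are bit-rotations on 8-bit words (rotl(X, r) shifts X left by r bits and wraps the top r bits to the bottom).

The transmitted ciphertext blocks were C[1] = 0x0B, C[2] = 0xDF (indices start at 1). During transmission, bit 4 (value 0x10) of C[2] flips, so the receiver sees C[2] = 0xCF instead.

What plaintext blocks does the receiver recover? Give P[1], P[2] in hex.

ECB decryption: P_i = D(K, C_i).
Only C[2] changed, to 0xCF. In ECB, a change in C_i affects only P_i. Decrypting the received ciphertext:
P[1]: D(K, 0x0B) = 0xC0.
P[2]: D(K, 0xCF) = 0xE6.
Blocks that differ from the original plaintext: P[2].

P[1] = 0xC0, P[2] = 0xE6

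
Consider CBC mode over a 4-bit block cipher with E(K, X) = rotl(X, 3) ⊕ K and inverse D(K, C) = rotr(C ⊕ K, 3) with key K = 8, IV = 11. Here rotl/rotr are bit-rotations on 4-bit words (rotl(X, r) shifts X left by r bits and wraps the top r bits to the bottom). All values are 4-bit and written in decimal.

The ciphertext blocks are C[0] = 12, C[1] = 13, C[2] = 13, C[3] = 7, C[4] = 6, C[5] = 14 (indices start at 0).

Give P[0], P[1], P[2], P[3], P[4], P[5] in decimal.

CBC decryption: P_i = D(K, C_i) ⊕ C_{i−1}, with C_{−1} = IV.
P[0]: D(K, 12) = 8; 8 ⊕ 11 = 3.
P[1]: D(K, 13) = 10; 10 ⊕ 12 = 6.
P[2]: D(K, 13) = 10; 10 ⊕ 13 = 7.
P[3]: D(K, 7) = 15; 15 ⊕ 13 = 2.
P[4]: D(K, 6) = 13; 13 ⊕ 7 = 10.
P[5]: D(K, 14) = 12; 12 ⊕ 6 = 10.

P[0] = 3, P[1] = 6, P[2] = 7, P[3] = 2, P[4] = 10, P[5] = 10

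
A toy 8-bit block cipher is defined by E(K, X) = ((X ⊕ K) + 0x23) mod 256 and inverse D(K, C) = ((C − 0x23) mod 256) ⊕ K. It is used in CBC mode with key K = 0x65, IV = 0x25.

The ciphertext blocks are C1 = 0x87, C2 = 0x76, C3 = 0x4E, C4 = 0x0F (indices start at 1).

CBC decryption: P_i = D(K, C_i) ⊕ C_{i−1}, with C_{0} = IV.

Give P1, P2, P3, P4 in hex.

P1 = 0x24, P2 = 0xB1, P3 = 0x38, P4 = 0xC7

P1: D(K, 0x87) = 0x01; 0x01 ⊕ 0x25 = 0x24.
P2: D(K, 0x76) = 0x36; 0x36 ⊕ 0x87 = 0xB1.
P3: D(K, 0x4E) = 0x4E; 0x4E ⊕ 0x76 = 0x38.
P4: D(K, 0x0F) = 0x89; 0x89 ⊕ 0x4E = 0xC7.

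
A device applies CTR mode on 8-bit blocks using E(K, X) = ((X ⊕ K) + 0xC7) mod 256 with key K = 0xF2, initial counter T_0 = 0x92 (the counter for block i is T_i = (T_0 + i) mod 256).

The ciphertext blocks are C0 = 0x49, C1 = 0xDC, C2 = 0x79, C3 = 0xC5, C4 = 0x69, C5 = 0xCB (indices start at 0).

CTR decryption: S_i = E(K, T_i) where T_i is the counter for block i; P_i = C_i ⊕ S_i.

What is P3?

P3 = 0xEB

P3: T = 0x95, S = E(K, T) = 0x2E; 0xC5 ⊕ 0x2E = 0xEB.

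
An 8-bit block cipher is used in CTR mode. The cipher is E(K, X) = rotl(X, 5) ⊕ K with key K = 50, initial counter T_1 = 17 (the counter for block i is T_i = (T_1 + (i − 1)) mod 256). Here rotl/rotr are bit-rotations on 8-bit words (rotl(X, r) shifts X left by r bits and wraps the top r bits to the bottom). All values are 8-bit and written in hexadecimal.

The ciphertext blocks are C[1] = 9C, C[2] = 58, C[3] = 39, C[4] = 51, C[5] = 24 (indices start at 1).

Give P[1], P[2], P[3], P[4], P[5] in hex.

CTR decryption: S_i = E(K, T_i) where T_i is the counter for block i; P_i = C_i ⊕ S_i.
P[1]: T = 17, S = E(K, T) = B2; 9C ⊕ B2 = 2E.
P[2]: T = 18, S = E(K, T) = 53; 58 ⊕ 53 = 0B.
P[3]: T = 19, S = E(K, T) = 73; 39 ⊕ 73 = 4A.
P[4]: T = 1A, S = E(K, T) = 13; 51 ⊕ 13 = 42.
P[5]: T = 1B, S = E(K, T) = 33; 24 ⊕ 33 = 17.

P[1] = 2E, P[2] = 0B, P[3] = 4A, P[4] = 42, P[5] = 17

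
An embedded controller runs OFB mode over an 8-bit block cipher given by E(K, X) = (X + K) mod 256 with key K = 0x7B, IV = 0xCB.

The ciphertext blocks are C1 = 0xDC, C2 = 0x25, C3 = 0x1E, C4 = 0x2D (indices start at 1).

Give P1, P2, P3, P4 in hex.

OFB decryption: S_i = E(K, S_{i−1}) with S_{0} = IV; P_i = C_i ⊕ S_i.
P1: S = E(K, 0xCB) = 0x46; 0xDC ⊕ 0x46 = 0x9A.
P2: S = E(K, 0x46) = 0xC1; 0x25 ⊕ 0xC1 = 0xE4.
P3: S = E(K, 0xC1) = 0x3C; 0x1E ⊕ 0x3C = 0x22.
P4: S = E(K, 0x3C) = 0xB7; 0x2D ⊕ 0xB7 = 0x9A.

P1 = 0x9A, P2 = 0xE4, P3 = 0x22, P4 = 0x9A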